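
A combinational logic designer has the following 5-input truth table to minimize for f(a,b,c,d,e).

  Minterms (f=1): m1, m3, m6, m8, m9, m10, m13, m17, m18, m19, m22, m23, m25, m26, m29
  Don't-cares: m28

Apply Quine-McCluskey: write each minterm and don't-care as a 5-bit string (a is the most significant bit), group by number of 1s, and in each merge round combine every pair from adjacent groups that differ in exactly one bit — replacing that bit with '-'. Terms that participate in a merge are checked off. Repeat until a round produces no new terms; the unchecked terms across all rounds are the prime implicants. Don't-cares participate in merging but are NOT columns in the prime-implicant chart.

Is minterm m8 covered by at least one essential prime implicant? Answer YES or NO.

[col 0] 00001*, 00011*, 00110*, 01000*, 01001*, 01010*, 01101*, 10001*, 10010*, 10011*, 10110*, 10111*, 11001*, 11010*, 11100*, 11101*
[col 1] -0001*, -0011*, -0110, -1001*, -1010, -1101*, 0-001*, 000-1*, 01-01*, 010-0, 0100-, 1-001*, 1-010, 10-10*, 10-11*, 100-1*, 1001-*, 1011-*, 11-01*, 1110-
[col 2] --001, -00-1, -1-01, 10-1-
Prime implicants: --001, -00-1, -0110, -1-01, -1010, 010-0, 0100-, 1-010, 10-1-, 1110-
PI chart (minterm → PIs covering it):
  1 | --001,-00-1
  3 | -00-1  (sole → essential)
  6 | -0110  (sole → essential)
  8 | 010-0,0100-
  9 | --001,-1-01,0100-
  10 | -1010,010-0
  13 | -1-01  (sole → essential)
  17 | --001,-00-1
  18 | 1-010,10-1-
  19 | -00-1,10-1-
  22 | -0110,10-1-
  23 | 10-1-  (sole → essential)
  25 | --001,-1-01
  26 | -1010,1-010
  29 | -1-01,1110-
Essential prime implicants: -00-1, -0110, -1-01, 10-1-

NO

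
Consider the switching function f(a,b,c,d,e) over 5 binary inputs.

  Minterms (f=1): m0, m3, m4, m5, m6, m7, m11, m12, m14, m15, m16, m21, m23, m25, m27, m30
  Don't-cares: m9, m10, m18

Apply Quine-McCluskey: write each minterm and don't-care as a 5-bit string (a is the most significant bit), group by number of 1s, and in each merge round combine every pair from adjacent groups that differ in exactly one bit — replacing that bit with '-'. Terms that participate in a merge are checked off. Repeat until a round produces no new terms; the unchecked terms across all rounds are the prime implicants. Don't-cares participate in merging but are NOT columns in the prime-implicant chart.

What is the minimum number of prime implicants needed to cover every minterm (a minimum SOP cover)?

6

Round 0: 00000✓ 00011✓ 00100✓ 00101✓ 00110✓ 00111✓ 01001✓ 01010✓ 01011✓ 01100✓ 01110✓ 01111✓ 10000✓ 10010✓ 10101✓ 10111✓ 11001✓ 11011✓ 11110✓
Round 1: -0000 -0101✓ -0111✓ -1001✓ -1011✓ -1110 0-011✓ 0-100✓ 0-110✓ 0-111✓ 00-00 00-11✓ 001-0✓ 001-1✓ 0010-✓ 0011-✓ 01-10✓ 01-11✓ 010-1✓ 0101-✓ 011-0✓ 0111-✓ 100-0 101-1✓ 110-1✓
Round 2: -01-1 -10-1 0--11 0-1-0 0-11- 001-- 01-1-
PIs = {-0000, -01-1, -10-1, -1110, 0--11, 0-1-0, 0-11-, 00-00, 001--, 01-1-, 100-0}
Coverage chart:
  m0: -0000,00-00
  m3: 0--11 ←essential
  m4: 0-1-0,00-00,001--
  m5: -01-1,001--
  m6: 0-1-0,0-11-,001--
  m7: -01-1,0--11,0-11-,001--
  m11: -10-1,0--11,01-1-
  m12: 0-1-0 ←essential
  m14: -1110,0-1-0,0-11-,01-1-
  m15: 0--11,0-11-,01-1-
  m16: -0000,100-0
  m21: -01-1 ←essential
  m23: -01-1 ←essential
  m25: -10-1 ←essential
  m27: -10-1 ←essential
  m30: -1110 ←essential
Essential: -01-1, -10-1, -1110, 0--11, 0-1-0
Petrick residual → -0000
Min cover (6 terms): b'c'd'e' + b'ce + bc'e + bcde' + a'de + a'ce'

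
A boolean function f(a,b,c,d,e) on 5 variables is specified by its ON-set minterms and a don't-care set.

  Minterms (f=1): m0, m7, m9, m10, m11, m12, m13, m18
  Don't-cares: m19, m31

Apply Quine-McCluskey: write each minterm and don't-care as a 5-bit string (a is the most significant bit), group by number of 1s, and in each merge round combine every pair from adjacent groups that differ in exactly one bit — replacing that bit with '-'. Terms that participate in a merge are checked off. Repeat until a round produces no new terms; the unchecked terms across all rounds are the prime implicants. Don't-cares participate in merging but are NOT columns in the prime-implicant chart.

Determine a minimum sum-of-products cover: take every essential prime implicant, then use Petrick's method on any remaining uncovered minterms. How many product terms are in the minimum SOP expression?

Round 0: 00000 00111 01001✓ 01010✓ 01011✓ 01100✓ 01101✓ 10010✓ 10011✓ 11111
Round 1: 01-01 010-1 0101- 0110- 1001-
PIs = {00000, 00111, 01-01, 010-1, 0101-, 0110-, 1001-, 11111}
Coverage chart:
  m0: 00000 ←essential
  m7: 00111 ←essential
  m9: 01-01,010-1
  m10: 0101- ←essential
  m11: 010-1,0101-
  m12: 0110- ←essential
  m13: 01-01,0110-
  m18: 1001- ←essential
Essential: 00000, 00111, 0101-, 0110-, 1001-
Petrick residual → 01-01
Min cover (6 terms): a'b'c'd'e' + a'b'cde + a'bd'e + a'bc'd + a'bcd' + ab'c'd

6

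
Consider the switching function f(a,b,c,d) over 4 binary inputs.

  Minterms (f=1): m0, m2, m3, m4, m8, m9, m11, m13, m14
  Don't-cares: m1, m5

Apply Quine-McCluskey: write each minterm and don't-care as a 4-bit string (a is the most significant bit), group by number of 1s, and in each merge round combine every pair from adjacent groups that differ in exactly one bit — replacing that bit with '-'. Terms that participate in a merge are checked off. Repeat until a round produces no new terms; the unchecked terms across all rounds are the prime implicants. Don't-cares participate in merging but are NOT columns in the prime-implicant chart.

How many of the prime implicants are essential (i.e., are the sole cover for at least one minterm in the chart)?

size-2^0 implicants → 0000(✓)  0001(✓)  0010(✓)  0011(✓)  0100(✓)  0101(✓)  1000(✓)  1001(✓)  1011(✓)  1101(✓)  1110
size-2^1 implicants → -000(✓)  -001(✓)  -011(✓)  -101(✓)  0-00(✓)  0-01(✓)  00-0(✓)  00-1(✓)  000-(✓)  001-(✓)  010-(✓)  1-01(✓)  10-1(✓)  100-(✓)
size-2^2 implicants → --01  -0-1  -00-  0-0-  00--
Unchecked terms (primes): --01, -0-1, -00-, 0-0-, 00--, 1110
Minterm coverage:
  m0 ⊆ -00-,0-0-,00--
  m2 ⊆ 00-- [E]
  m3 ⊆ -0-1,00--
  m4 ⊆ 0-0- [E]
  m8 ⊆ -00- [E]
  m9 ⊆ --01,-0-1,-00-
  m11 ⊆ -0-1 [E]
  m13 ⊆ --01 [E]
  m14 ⊆ 1110 [E]
E = {--01, -0-1, -00-, 0-0-, 00--, 1110}

6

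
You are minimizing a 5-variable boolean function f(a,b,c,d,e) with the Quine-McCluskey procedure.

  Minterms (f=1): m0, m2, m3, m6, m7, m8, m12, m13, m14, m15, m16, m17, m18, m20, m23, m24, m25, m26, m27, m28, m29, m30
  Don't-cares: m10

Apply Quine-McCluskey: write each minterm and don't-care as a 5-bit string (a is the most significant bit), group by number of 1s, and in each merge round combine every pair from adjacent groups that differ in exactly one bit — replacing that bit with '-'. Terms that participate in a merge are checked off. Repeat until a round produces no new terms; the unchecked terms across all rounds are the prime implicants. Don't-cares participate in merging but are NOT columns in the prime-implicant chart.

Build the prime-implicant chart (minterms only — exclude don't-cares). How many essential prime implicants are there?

size-2^0 implicants → 00000(✓)  00010(✓)  00011(✓)  00110(✓)  00111(✓)  01000(✓)  01010(✓)  01100(✓)  01101(✓)  01110(✓)  01111(✓)  10000(✓)  10001(✓)  10010(✓)  10100(✓)  10111(✓)  11000(✓)  11001(✓)  11010(✓)  11011(✓)  11100(✓)  11101(✓)  11110(✓)
size-2^1 implicants → -0000(✓)  -0010(✓)  -0111  -1000(✓)  -1010(✓)  -1100(✓)  -1101(✓)  -1110(✓)  0-000(✓)  0-010(✓)  0-110(✓)  0-111(✓)  00-10(✓)  00-11(✓)  000-0(✓)  0001-(✓)  0011-(✓)  01-00(✓)  01-10(✓)  010-0(✓)  011-0(✓)  011-1(✓)  0110-(✓)  0111-(✓)  1-000(✓)  1-001(✓)  1-010(✓)  1-100(✓)  10-00(✓)  100-0(✓)  1000-(✓)  11-00(✓)  11-01(✓)  11-10(✓)  110-0(✓)  110-1(✓)  1100-(✓)  1101-(✓)  111-0(✓)  1110-(✓)
size-2^2 implicants → --000(✓)  --010(✓)  -00-0(✓)  -1-00(✓)  -1-10(✓)  -10-0(✓)  -11-0(✓)  -110-  0--10  0-0-0(✓)  0-11-  00-1-  01--0(✓)  011--  1--00  1-0-0(✓)  1-00-  11--0(✓)  11-0-  110--
size-2^3 implicants → --0-0  -1--0
Unchecked terms (primes): --0-0, -0111, -1--0, -110-, 0--10, 0-11-, 00-1-, 011--, 1--00, 1-00-, 11-0-, 110--
Minterm coverage:
  m0 ⊆ --0-0 [E]
  m2 ⊆ --0-0,0--10,00-1-
  m3 ⊆ 00-1- [E]
  m6 ⊆ 0--10,0-11-,00-1-
  m7 ⊆ -0111,0-11-,00-1-
  m8 ⊆ --0-0,-1--0
  m12 ⊆ -1--0,-110-,011--
  m13 ⊆ -110-,011--
  m14 ⊆ -1--0,0--10,0-11-,011--
  m15 ⊆ 0-11-,011--
  m16 ⊆ --0-0,1--00,1-00-
  m17 ⊆ 1-00- [E]
  m18 ⊆ --0-0 [E]
  m20 ⊆ 1--00 [E]
  m23 ⊆ -0111 [E]
  m24 ⊆ --0-0,-1--0,1--00,1-00-,11-0-,110--
  m25 ⊆ 1-00-,11-0-,110--
  m26 ⊆ --0-0,-1--0,110--
  m27 ⊆ 110-- [E]
  m28 ⊆ -1--0,-110-,1--00,11-0-
  m29 ⊆ -110-,11-0-
  m30 ⊆ -1--0 [E]
E = {--0-0, -0111, -1--0, 00-1-, 1--00, 1-00-, 110--}

7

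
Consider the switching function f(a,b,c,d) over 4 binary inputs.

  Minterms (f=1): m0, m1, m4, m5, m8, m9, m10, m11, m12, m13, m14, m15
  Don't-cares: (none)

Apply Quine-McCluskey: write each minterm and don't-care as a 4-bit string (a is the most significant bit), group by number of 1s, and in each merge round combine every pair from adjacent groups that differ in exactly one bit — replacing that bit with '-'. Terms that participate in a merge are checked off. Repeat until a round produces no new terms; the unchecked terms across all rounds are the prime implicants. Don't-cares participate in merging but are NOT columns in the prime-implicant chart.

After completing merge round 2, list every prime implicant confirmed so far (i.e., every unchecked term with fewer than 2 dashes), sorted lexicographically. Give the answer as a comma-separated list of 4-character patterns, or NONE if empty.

size-2^0 implicants → 0000(✓)  0001(✓)  0100(✓)  0101(✓)  1000(✓)  1001(✓)  1010(✓)  1011(✓)  1100(✓)  1101(✓)  1110(✓)  1111(✓)
size-2^1 implicants → -000(✓)  -001(✓)  -100(✓)  -101(✓)  0-00(✓)  0-01(✓)  000-(✓)  010-(✓)  1-00(✓)  1-01(✓)  1-10(✓)  1-11(✓)  10-0(✓)  10-1(✓)  100-(✓)  101-(✓)  11-0(✓)  11-1(✓)  110-(✓)  111-(✓)
size-2^2 implicants → --00(✓)  --01(✓)  -00-(✓)  -10-(✓)  0-0-(✓)  1--0(✓)  1--1(✓)  1-0-(✓)  1-1-(✓)  10--(✓)  11--(✓)
size-2^3 implicants → --0-  1---
Unchecked terms (primes): --0-, 1---

NONE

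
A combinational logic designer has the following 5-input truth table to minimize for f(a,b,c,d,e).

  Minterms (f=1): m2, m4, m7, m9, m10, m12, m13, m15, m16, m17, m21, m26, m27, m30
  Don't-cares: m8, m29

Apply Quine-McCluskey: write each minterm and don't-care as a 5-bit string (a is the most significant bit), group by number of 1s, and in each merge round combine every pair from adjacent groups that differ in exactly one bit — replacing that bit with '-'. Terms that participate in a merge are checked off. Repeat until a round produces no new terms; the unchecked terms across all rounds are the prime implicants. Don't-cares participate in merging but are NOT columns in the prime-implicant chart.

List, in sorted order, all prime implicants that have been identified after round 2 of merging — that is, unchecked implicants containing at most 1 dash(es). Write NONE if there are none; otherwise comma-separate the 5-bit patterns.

-1010, -1101, 0-010, 0-100, 0-111, 010-0, 011-1, 1-101, 10-01, 1000-, 11-10, 1101-

size-2^0 implicants → 00010(✓)  00100(✓)  00111(✓)  01000(✓)  01001(✓)  01010(✓)  01100(✓)  01101(✓)  01111(✓)  10000(✓)  10001(✓)  10101(✓)  11010(✓)  11011(✓)  11101(✓)  11110(✓)
size-2^1 implicants → -1010  -1101  0-010  0-100  0-111  01-00(✓)  01-01(✓)  010-0  0100-(✓)  011-1  0110-(✓)  1-101  10-01  1000-  11-10  1101-
size-2^2 implicants → 01-0-
Unchecked terms (primes): -1010, -1101, 0-010, 0-100, 0-111, 01-0-, 010-0, 011-1, 1-101, 10-01, 1000-, 11-10, 1101-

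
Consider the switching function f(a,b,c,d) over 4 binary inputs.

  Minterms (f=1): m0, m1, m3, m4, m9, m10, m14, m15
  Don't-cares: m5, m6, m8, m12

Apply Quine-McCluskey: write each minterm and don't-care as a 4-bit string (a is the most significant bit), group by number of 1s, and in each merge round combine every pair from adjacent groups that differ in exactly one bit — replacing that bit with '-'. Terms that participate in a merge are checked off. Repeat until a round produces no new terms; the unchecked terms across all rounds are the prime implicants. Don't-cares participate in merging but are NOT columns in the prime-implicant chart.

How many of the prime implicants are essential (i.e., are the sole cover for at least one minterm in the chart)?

[col 0] 0000*, 0001*, 0011*, 0100*, 0101*, 0110*, 1000*, 1001*, 1010*, 1100*, 1110*, 1111*
[col 1] -000*, -001*, -100*, -110*, 0-00*, 0-01*, 00-1, 000-*, 01-0*, 010-*, 1-00*, 1-10*, 10-0*, 100-*, 11-0*, 111-
[col 2] --00, -00-, -1-0, 0-0-, 1--0
Prime implicants: --00, -00-, -1-0, 0-0-, 00-1, 1--0, 111-
PI chart (minterm → PIs covering it):
  0 | --00,-00-,0-0-
  1 | -00-,0-0-,00-1
  3 | 00-1  (sole → essential)
  4 | --00,-1-0,0-0-
  9 | -00-  (sole → essential)
  10 | 1--0  (sole → essential)
  14 | -1-0,1--0,111-
  15 | 111-  (sole → essential)
Essential prime implicants: -00-, 00-1, 1--0, 111-

4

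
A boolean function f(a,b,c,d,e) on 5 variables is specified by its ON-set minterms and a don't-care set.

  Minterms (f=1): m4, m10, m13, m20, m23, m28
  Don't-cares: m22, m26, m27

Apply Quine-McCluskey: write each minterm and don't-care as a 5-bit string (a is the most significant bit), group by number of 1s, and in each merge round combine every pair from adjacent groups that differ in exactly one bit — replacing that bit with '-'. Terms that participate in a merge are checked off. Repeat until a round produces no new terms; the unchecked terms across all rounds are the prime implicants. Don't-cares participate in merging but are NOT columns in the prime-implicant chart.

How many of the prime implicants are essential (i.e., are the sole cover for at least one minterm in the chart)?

5

size-2^0 implicants → 00100(✓)  01010(✓)  01101  10100(✓)  10110(✓)  10111(✓)  11010(✓)  11011(✓)  11100(✓)
size-2^1 implicants → -0100  -1010  1-100  101-0  1011-  1101-
Unchecked terms (primes): -0100, -1010, 01101, 1-100, 101-0, 1011-, 1101-
Minterm coverage:
  m4 ⊆ -0100 [E]
  m10 ⊆ -1010 [E]
  m13 ⊆ 01101 [E]
  m20 ⊆ -0100,1-100,101-0
  m23 ⊆ 1011- [E]
  m28 ⊆ 1-100 [E]
E = {-0100, -1010, 01101, 1-100, 1011-}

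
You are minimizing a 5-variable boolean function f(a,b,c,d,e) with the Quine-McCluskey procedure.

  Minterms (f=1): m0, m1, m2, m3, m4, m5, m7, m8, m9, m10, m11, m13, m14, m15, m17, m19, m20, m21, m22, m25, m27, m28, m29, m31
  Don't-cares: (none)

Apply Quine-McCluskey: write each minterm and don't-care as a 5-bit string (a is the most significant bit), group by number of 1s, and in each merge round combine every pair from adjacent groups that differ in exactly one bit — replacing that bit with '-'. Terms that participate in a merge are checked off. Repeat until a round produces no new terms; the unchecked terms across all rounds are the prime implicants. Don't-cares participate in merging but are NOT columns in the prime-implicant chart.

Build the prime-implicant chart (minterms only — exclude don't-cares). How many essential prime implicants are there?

Round 0: 00000✓ 00001✓ 00010✓ 00011✓ 00100✓ 00101✓ 00111✓ 01000✓ 01001✓ 01010✓ 01011✓ 01101✓ 01110✓ 01111✓ 10001✓ 10011✓ 10100✓ 10101✓ 10110✓ 11001✓ 11011✓ 11100✓ 11101✓ 11111✓
Round 1: -0001✓ -0011✓ -0100✓ -0101✓ -1001✓ -1011✓ -1101✓ -1111✓ 0-000✓ 0-001✓ 0-010✓ 0-011✓ 0-101✓ 0-111✓ 00-00✓ 00-01✓ 00-11✓ 000-0✓ 000-1✓ 0000-✓ 0001-✓ 001-1✓ 0010-✓ 01-01✓ 01-10✓ 01-11✓ 010-0✓ 010-1✓ 0100-✓ 0101-✓ 011-1✓ 0111-✓ 1-001✓ 1-011✓ 1-100✓ 1-101✓ 10-01✓ 100-1✓ 101-0 1010-✓ 11-01✓ 11-11✓ 110-1✓ 111-1✓ 1110-✓
Round 2: --001✓ --011✓ --101✓ -0-01✓ -00-1✓ -010- -1-01✓ -1-11✓ -10-1✓ -11-1✓ 0--01✓ 0--11✓ 0-0-0✓ 0-0-1✓ 0-00-✓ 0-01-✓ 0-1-1✓ 00--1✓ 00-0- 000--✓ 01--1✓ 01-1- 010--✓ 1--01✓ 1-0-1✓ 1-10- 11--1✓
Round 3: ---01 --0-1 -1--1 0---1 0-0--
PIs = {---01, --0-1, -010-, -1--1, 0---1, 0-0--, 00-0-, 01-1-, 1-10-, 101-0}
Coverage chart:
  m0: 0-0--,00-0-
  m1: ---01,--0-1,0---1,0-0--,00-0-
  m2: 0-0-- ←essential
  m3: --0-1,0---1,0-0--
  m4: -010-,00-0-
  m5: ---01,-010-,0---1,00-0-
  m7: 0---1 ←essential
  m8: 0-0-- ←essential
  m9: ---01,--0-1,-1--1,0---1,0-0--
  m10: 0-0--,01-1-
  m11: --0-1,-1--1,0---1,0-0--,01-1-
  m13: ---01,-1--1,0---1
  m14: 01-1- ←essential
  m15: -1--1,0---1,01-1-
  m17: ---01,--0-1
  m19: --0-1 ←essential
  m20: -010-,1-10-,101-0
  m21: ---01,-010-,1-10-
  m22: 101-0 ←essential
  m25: ---01,--0-1,-1--1
  m27: --0-1,-1--1
  m28: 1-10- ←essential
  m29: ---01,-1--1,1-10-
  m31: -1--1 ←essential
Essential: --0-1, -1--1, 0---1, 0-0--, 01-1-, 1-10-, 101-0

7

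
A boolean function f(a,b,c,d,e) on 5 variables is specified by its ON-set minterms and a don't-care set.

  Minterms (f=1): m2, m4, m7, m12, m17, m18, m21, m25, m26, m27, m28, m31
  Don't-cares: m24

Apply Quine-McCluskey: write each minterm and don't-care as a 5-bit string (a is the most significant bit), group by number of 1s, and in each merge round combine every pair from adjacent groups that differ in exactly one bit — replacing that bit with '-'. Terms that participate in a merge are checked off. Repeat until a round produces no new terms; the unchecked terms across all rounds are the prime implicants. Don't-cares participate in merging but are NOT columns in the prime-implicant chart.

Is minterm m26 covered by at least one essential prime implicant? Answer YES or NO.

NO

Round 0: 00010✓ 00100✓ 00111 01100✓ 10001✓ 10010✓ 10101✓ 11000✓ 11001✓ 11010✓ 11011✓ 11100✓ 11111✓
Round 1: -0010 -1100 0-100 1-001 1-010 10-01 11-00 11-11 110-0✓ 110-1✓ 1100-✓ 1101-✓
Round 2: 110--
PIs = {-0010, -1100, 0-100, 00111, 1-001, 1-010, 10-01, 11-00, 11-11, 110--}
Coverage chart:
  m2: -0010 ←essential
  m4: 0-100 ←essential
  m7: 00111 ←essential
  m12: -1100,0-100
  m17: 1-001,10-01
  m18: -0010,1-010
  m21: 10-01 ←essential
  m25: 1-001,110--
  m26: 1-010,110--
  m27: 11-11,110--
  m28: -1100,11-00
  m31: 11-11 ←essential
Essential: -0010, 0-100, 00111, 10-01, 11-11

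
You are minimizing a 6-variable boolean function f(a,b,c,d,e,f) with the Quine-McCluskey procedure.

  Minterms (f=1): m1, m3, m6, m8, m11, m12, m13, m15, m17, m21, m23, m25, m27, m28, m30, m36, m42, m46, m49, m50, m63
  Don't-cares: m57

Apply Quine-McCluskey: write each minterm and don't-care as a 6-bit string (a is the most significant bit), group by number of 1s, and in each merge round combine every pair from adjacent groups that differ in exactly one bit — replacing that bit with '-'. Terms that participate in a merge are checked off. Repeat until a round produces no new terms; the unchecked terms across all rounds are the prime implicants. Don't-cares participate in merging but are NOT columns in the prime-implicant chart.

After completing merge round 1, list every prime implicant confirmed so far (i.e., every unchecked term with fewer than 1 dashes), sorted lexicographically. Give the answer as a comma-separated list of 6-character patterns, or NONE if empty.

[col 0] 000001*, 000011*, 000110, 001000*, 001011*, 001100*, 001101*, 001111*, 010001*, 010101*, 010111*, 011001*, 011011*, 011100*, 011110*, 100100, 101010*, 101110*, 110001*, 110010, 111001*, 111111
[col 1] -10001*, -11001*, 0-0001, 0-1011, 0-1100, 00-011, 0000-1, 001-00, 001-11, 0011-1, 00110-, 01-001*, 010-01, 0101-1, 0110-1, 0111-0, 101-10, 11-001*
[col 2] -1-001
Prime implicants: -1-001, 0-0001, 0-1011, 0-1100, 00-011, 0000-1, 000110, 001-00, 001-11, 0011-1, 00110-, 010-01, 0101-1, 0110-1, 0111-0, 100100, 101-10, 110010, 111111

000110, 100100, 110010, 111111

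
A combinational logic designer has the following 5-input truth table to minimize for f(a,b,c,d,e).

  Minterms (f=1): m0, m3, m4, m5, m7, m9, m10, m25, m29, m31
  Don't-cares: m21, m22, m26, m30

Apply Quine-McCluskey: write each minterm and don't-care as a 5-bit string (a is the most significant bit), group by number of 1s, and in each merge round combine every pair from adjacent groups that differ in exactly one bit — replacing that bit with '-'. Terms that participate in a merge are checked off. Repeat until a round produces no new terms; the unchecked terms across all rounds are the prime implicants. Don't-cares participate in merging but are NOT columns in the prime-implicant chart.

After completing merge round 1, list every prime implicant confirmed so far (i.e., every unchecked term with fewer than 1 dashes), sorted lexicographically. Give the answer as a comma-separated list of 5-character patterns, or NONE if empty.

[col 0] 00000*, 00011*, 00100*, 00101*, 00111*, 01001*, 01010*, 10101*, 10110*, 11001*, 11010*, 11101*, 11110*, 11111*
[col 1] -0101, -1001, -1010, 00-00, 00-11, 001-1, 0010-, 1-101, 1-110, 11-01, 11-10, 111-1, 1111-
Prime implicants: -0101, -1001, -1010, 00-00, 00-11, 001-1, 0010-, 1-101, 1-110, 11-01, 11-10, 111-1, 1111-

NONE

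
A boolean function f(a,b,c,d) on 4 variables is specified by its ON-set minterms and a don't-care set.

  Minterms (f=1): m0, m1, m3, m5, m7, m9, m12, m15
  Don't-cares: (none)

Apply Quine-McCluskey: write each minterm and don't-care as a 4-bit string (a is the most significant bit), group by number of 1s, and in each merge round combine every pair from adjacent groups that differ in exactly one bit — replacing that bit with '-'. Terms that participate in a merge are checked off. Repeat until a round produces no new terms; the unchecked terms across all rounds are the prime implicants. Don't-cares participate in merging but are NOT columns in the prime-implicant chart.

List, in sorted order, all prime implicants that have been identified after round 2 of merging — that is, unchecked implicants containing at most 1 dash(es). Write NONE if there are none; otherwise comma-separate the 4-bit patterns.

-001, -111, 000-, 1100

Round 0: 0000✓ 0001✓ 0011✓ 0101✓ 0111✓ 1001✓ 1100 1111✓
Round 1: -001 -111 0-01✓ 0-11✓ 00-1✓ 000- 01-1✓
Round 2: 0--1
PIs = {-001, -111, 0--1, 000-, 1100}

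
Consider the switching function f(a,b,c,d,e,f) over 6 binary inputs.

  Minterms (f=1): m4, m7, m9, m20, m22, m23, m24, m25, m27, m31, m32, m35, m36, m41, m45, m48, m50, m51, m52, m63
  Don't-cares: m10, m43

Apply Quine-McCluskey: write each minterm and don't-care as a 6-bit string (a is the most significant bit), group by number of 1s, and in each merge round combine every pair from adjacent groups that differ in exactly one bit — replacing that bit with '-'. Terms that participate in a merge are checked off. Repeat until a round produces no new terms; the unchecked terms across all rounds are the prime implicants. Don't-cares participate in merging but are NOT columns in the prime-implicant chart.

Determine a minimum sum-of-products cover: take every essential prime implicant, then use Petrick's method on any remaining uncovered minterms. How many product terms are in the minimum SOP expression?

11

[col 0] 000100*, 000111*, 001001*, 001010, 010100*, 010110*, 010111*, 011000*, 011001*, 011011*, 011111*, 100000*, 100011*, 100100*, 101001*, 101011*, 101101*, 110000*, 110010*, 110011*, 110100*, 111111*
[col 1] -00100*, -01001, -10100*, -11111, 0-0100*, 0-0111, 0-1001, 01-111, 0101-0, 01011-, 011-11, 0110-1, 01100-, 1-0000*, 1-0011, 1-0100*, 10-011, 100-00*, 101-01, 1010-1, 110-00*, 1100-0, 11001-
[col 2] --0100, 1-0-00
Prime implicants: --0100, -01001, -11111, 0-0111, 0-1001, 001010, 01-111, 0101-0, 01011-, 011-11, 0110-1, 01100-, 1-0-00, 1-0011, 10-011, 101-01, 1010-1, 1100-0, 11001-
PI chart (minterm → PIs covering it):
  4 | --0100  (sole → essential)
  7 | 0-0111  (sole → essential)
  9 | -01001,0-1001
  20 | --0100,0101-0
  22 | 0101-0,01011-
  23 | 0-0111,01-111,01011-
  24 | 01100-  (sole → essential)
  25 | 0-1001,0110-1,01100-
  27 | 011-11,0110-1
  31 | -11111,01-111,011-11
  32 | 1-0-00  (sole → essential)
  35 | 1-0011,10-011
  36 | --0100,1-0-00
  41 | -01001,101-01,1010-1
  45 | 101-01  (sole → essential)
  48 | 1-0-00,1100-0
  50 | 1100-0,11001-
  51 | 1-0011,11001-
  52 | --0100,1-0-00
  63 | -11111  (sole → essential)
Essential prime implicants: --0100, -11111, 0-0111, 01100-, 1-0-00, 101-01
Petrick residual → -01001, 0101-0, 011-11, 1-0011, 1100-0
Minimum SOP uses 11 PIs: c'de'f' + b'cd'e'f + bcdef + a'c'def + a'bc'df' + a'bcef + a'bcd'e' + ac'e'f' + ac'd'ef + ab'ce'f + abc'd'f'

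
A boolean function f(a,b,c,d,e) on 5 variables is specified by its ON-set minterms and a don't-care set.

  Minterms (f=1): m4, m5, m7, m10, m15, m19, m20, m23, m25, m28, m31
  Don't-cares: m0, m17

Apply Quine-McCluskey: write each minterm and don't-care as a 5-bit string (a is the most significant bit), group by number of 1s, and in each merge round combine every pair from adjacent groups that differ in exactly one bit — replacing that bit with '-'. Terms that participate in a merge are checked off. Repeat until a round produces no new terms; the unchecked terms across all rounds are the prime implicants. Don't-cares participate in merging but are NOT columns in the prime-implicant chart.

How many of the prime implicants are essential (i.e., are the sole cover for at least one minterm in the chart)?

Round 0: 00000✓ 00100✓ 00101✓ 00111✓ 01010 01111✓ 10001✓ 10011✓ 10100✓ 10111✓ 11001✓ 11100✓ 11111✓
Round 1: -0100 -0111✓ -1111✓ 0-111✓ 00-00 001-1 0010- 1-001 1-100 1-111✓ 10-11 100-1
Round 2: --111
PIs = {--111, -0100, 00-00, 001-1, 0010-, 01010, 1-001, 1-100, 10-11, 100-1}
Coverage chart:
  m4: -0100,00-00,0010-
  m5: 001-1,0010-
  m7: --111,001-1
  m10: 01010 ←essential
  m15: --111 ←essential
  m19: 10-11,100-1
  m20: -0100,1-100
  m23: --111,10-11
  m25: 1-001 ←essential
  m28: 1-100 ←essential
  m31: --111 ←essential
Essential: --111, 01010, 1-001, 1-100

4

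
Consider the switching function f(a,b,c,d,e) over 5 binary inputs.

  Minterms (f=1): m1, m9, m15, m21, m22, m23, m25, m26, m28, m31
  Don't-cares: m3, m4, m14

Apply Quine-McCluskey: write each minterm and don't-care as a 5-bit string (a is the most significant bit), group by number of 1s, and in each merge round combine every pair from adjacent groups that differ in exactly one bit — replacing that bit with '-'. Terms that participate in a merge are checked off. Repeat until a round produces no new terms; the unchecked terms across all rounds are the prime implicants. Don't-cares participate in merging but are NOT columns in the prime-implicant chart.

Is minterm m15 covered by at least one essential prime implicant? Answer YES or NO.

[col 0] 00001*, 00011*, 00100, 01001*, 01110*, 01111*, 10101*, 10110*, 10111*, 11001*, 11010, 11100, 11111*
[col 1] -1001, -1111, 0-001, 000-1, 0111-, 1-111, 101-1, 1011-
Prime implicants: -1001, -1111, 0-001, 000-1, 00100, 0111-, 1-111, 101-1, 1011-, 11010, 11100
PI chart (minterm → PIs covering it):
  1 | 0-001,000-1
  9 | -1001,0-001
  15 | -1111,0111-
  21 | 101-1  (sole → essential)
  22 | 1011-  (sole → essential)
  23 | 1-111,101-1,1011-
  25 | -1001  (sole → essential)
  26 | 11010  (sole → essential)
  28 | 11100  (sole → essential)
  31 | -1111,1-111
Essential prime implicants: -1001, 101-1, 1011-, 11010, 11100

NO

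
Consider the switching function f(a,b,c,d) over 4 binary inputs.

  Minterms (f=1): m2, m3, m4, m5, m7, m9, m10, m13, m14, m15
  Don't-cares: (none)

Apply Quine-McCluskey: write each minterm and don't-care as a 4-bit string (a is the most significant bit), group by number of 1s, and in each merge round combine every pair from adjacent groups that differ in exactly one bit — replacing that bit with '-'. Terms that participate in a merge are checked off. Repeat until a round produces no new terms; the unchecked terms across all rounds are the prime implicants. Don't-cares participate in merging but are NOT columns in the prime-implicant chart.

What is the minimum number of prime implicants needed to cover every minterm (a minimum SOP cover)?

Round 0: 0010✓ 0011✓ 0100✓ 0101✓ 0111✓ 1001✓ 1010✓ 1101✓ 1110✓ 1111✓
Round 1: -010 -101✓ -111✓ 0-11 001- 01-1✓ 010- 1-01 1-10 11-1✓ 111-
Round 2: -1-1
PIs = {-010, -1-1, 0-11, 001-, 010-, 1-01, 1-10, 111-}
Coverage chart:
  m2: -010,001-
  m3: 0-11,001-
  m4: 010- ←essential
  m5: -1-1,010-
  m7: -1-1,0-11
  m9: 1-01 ←essential
  m10: -010,1-10
  m13: -1-1,1-01
  m14: 1-10,111-
  m15: -1-1,111-
Essential: 010-, 1-01
Petrick residual → -010, 0-11, 111-
Min cover (5 terms): b'cd' + a'cd + a'bc' + ac'd + abc

5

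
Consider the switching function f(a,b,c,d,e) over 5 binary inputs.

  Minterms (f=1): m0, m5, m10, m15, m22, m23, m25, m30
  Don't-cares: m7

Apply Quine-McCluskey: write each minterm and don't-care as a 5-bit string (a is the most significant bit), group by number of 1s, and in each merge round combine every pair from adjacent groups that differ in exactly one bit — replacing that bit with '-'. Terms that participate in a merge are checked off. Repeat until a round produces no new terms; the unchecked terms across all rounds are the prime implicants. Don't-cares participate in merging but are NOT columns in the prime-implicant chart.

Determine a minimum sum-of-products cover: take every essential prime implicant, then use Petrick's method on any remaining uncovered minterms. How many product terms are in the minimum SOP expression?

Round 0: 00000 00101✓ 00111✓ 01010 01111✓ 10110✓ 10111✓ 11001 11110✓
Round 1: -0111 0-111 001-1 1-110 1011-
PIs = {-0111, 0-111, 00000, 001-1, 01010, 1-110, 1011-, 11001}
Coverage chart:
  m0: 00000 ←essential
  m5: 001-1 ←essential
  m10: 01010 ←essential
  m15: 0-111 ←essential
  m22: 1-110,1011-
  m23: -0111,1011-
  m25: 11001 ←essential
  m30: 1-110 ←essential
Essential: 0-111, 00000, 001-1, 01010, 1-110, 11001
Petrick residual → -0111
Min cover (7 terms): b'cde + a'cde + a'b'c'd'e' + a'b'ce + a'bc'de' + acde' + abc'd'e

7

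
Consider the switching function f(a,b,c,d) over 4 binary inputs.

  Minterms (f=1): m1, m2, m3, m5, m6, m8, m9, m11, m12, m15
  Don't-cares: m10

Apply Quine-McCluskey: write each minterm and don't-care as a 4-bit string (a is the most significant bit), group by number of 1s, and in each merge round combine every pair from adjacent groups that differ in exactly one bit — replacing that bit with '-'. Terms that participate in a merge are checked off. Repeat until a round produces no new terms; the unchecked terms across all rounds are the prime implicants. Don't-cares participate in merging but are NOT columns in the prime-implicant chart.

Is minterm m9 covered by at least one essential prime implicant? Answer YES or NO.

size-2^0 implicants → 0001(✓)  0010(✓)  0011(✓)  0101(✓)  0110(✓)  1000(✓)  1001(✓)  1010(✓)  1011(✓)  1100(✓)  1111(✓)
size-2^1 implicants → -001(✓)  -010(✓)  -011(✓)  0-01  0-10  00-1(✓)  001-(✓)  1-00  1-11  10-0(✓)  10-1(✓)  100-(✓)  101-(✓)
size-2^2 implicants → -0-1  -01-  10--
Unchecked terms (primes): -0-1, -01-, 0-01, 0-10, 1-00, 1-11, 10--
Minterm coverage:
  m1 ⊆ -0-1,0-01
  m2 ⊆ -01-,0-10
  m3 ⊆ -0-1,-01-
  m5 ⊆ 0-01 [E]
  m6 ⊆ 0-10 [E]
  m8 ⊆ 1-00,10--
  m9 ⊆ -0-1,10--
  m11 ⊆ -0-1,-01-,1-11,10--
  m12 ⊆ 1-00 [E]
  m15 ⊆ 1-11 [E]
E = {0-01, 0-10, 1-00, 1-11}

NO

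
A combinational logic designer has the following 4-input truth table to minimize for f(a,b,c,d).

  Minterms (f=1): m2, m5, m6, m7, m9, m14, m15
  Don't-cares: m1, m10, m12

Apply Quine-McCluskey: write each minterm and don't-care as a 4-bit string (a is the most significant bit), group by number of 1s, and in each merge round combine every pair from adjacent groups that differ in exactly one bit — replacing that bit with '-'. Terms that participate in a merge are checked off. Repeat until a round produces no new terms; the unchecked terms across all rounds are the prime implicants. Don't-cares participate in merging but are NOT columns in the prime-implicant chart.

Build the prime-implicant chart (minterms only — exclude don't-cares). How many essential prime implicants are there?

3

[col 0] 0001*, 0010*, 0101*, 0110*, 0111*, 1001*, 1010*, 1100*, 1110*, 1111*
[col 1] -001, -010*, -110*, -111*, 0-01, 0-10*, 01-1, 011-*, 1-10*, 11-0, 111-*
[col 2] --10, -11-
Prime implicants: --10, -001, -11-, 0-01, 01-1, 11-0
PI chart (minterm → PIs covering it):
  2 | --10  (sole → essential)
  5 | 0-01,01-1
  6 | --10,-11-
  7 | -11-,01-1
  9 | -001  (sole → essential)
  14 | --10,-11-,11-0
  15 | -11-  (sole → essential)
Essential prime implicants: --10, -001, -11-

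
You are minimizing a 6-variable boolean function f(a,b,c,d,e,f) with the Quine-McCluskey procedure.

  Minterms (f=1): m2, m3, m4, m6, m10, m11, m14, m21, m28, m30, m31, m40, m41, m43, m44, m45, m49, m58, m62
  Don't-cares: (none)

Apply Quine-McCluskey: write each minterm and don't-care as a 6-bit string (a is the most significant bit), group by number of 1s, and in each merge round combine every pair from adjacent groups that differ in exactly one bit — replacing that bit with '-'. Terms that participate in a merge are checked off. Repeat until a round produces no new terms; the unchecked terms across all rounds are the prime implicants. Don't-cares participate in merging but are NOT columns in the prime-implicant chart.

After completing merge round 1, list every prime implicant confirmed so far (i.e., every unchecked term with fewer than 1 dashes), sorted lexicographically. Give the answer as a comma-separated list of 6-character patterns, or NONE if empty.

010101, 110001

Round 0: 000010✓ 000011✓ 000100✓ 000110✓ 001010✓ 001011✓ 001110✓ 010101 011100✓ 011110✓ 011111✓ 101000✓ 101001✓ 101011✓ 101100✓ 101101✓ 110001 111010✓ 111110✓
Round 1: -01011 -11110 0-1110 00-010✓ 00-011✓ 00-110✓ 000-10✓ 00001-✓ 0001-0 001-10✓ 00101-✓ 0111-0 01111- 101-00✓ 101-01✓ 1010-1 10100-✓ 10110-✓ 111-10
Round 2: 00--10 00-01- 101-0-
PIs = {-01011, -11110, 0-1110, 00--10, 00-01-, 0001-0, 010101, 0111-0, 01111-, 101-0-, 1010-1, 110001, 111-10}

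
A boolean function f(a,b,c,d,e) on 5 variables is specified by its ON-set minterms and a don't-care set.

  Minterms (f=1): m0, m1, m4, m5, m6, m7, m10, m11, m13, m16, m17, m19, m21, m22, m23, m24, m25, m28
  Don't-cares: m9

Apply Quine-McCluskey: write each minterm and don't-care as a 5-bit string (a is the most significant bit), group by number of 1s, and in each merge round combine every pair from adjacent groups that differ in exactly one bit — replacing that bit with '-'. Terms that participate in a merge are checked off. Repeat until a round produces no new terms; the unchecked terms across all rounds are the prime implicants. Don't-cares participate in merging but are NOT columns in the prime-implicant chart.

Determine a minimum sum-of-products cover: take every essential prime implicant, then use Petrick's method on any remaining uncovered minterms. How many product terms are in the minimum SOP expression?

[col 0] 00000*, 00001*, 00100*, 00101*, 00110*, 00111*, 01001*, 01010*, 01011*, 01101*, 10000*, 10001*, 10011*, 10101*, 10110*, 10111*, 11000*, 11001*, 11100*
[col 1] -0000*, -0001*, -0101*, -0110*, -0111*, -1001*, 0-001*, 0-101*, 00-00*, 00-01*, 0000-*, 001-0*, 001-1*, 0010-*, 0011-*, 01-01*, 010-1, 0101-, 1-000*, 1-001*, 10-01*, 10-11*, 100-1*, 1000-*, 101-1*, 1011-*, 11-00, 1100-*
[col 2] --001, -0-01, -000-, -01-1, -011-, 0--01, 00-0-, 001--, 1-00-, 10--1
Prime implicants: --001, -0-01, -000-, -01-1, -011-, 0--01, 00-0-, 001--, 010-1, 0101-, 1-00-, 10--1, 11-00
PI chart (minterm → PIs covering it):
  0 | -000-,00-0-
  1 | --001,-0-01,-000-,0--01,00-0-
  4 | 00-0-,001--
  5 | -0-01,-01-1,0--01,00-0-,001--
  6 | -011-,001--
  7 | -01-1,-011-,001--
  10 | 0101-  (sole → essential)
  11 | 010-1,0101-
  13 | 0--01  (sole → essential)
  16 | -000-,1-00-
  17 | --001,-0-01,-000-,1-00-,10--1
  19 | 10--1  (sole → essential)
  21 | -0-01,-01-1,10--1
  22 | -011-  (sole → essential)
  23 | -01-1,-011-,10--1
  24 | 1-00-,11-00
  25 | --001,1-00-
  28 | 11-00  (sole → essential)
Essential prime implicants: -011-, 0--01, 0101-, 10--1, 11-00
Petrick residual → 00-0-, 1-00-
Minimum SOP uses 7 PIs: b'cd + a'd'e + a'b'd' + a'bc'd + ac'd' + ab'e + abd'e'

7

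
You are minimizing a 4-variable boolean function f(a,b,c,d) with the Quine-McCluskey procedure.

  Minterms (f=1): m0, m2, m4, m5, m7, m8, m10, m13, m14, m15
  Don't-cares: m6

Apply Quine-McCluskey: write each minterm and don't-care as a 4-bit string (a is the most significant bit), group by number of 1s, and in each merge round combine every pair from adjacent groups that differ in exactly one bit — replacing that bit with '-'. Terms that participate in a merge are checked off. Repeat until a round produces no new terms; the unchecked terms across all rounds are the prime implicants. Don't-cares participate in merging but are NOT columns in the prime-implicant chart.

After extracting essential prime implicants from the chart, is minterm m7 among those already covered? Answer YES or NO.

Round 0: 0000✓ 0010✓ 0100✓ 0101✓ 0110✓ 0111✓ 1000✓ 1010✓ 1101✓ 1110✓ 1111✓
Round 1: -000✓ -010✓ -101✓ -110✓ -111✓ 0-00✓ 0-10✓ 00-0✓ 01-0✓ 01-1✓ 010-✓ 011-✓ 1-10✓ 10-0✓ 11-1✓ 111-✓
Round 2: --10 -0-0 -1-1 -11- 0--0 01--
PIs = {--10, -0-0, -1-1, -11-, 0--0, 01--}
Coverage chart:
  m0: -0-0,0--0
  m2: --10,-0-0,0--0
  m4: 0--0,01--
  m5: -1-1,01--
  m7: -1-1,-11-,01--
  m8: -0-0 ←essential
  m10: --10,-0-0
  m13: -1-1 ←essential
  m14: --10,-11-
  m15: -1-1,-11-
Essential: -0-0, -1-1

YES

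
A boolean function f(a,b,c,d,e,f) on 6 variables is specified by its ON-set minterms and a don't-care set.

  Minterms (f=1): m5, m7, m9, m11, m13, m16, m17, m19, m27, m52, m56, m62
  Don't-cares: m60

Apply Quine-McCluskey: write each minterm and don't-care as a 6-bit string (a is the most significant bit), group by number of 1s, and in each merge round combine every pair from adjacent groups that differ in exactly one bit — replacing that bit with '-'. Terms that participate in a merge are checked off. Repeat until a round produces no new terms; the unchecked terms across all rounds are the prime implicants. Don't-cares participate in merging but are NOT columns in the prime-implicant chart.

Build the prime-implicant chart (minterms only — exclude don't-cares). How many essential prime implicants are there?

5

size-2^0 implicants → 000101(✓)  000111(✓)  001001(✓)  001011(✓)  001101(✓)  010000(✓)  010001(✓)  010011(✓)  011011(✓)  110100(✓)  111000(✓)  111100(✓)  111110(✓)
size-2^1 implicants → 0-1011  00-101  0001-1  001-01  0010-1  01-011  0100-1  01000-  11-100  111-00  1111-0
Unchecked terms (primes): 0-1011, 00-101, 0001-1, 001-01, 0010-1, 01-011, 0100-1, 01000-, 11-100, 111-00, 1111-0
Minterm coverage:
  m5 ⊆ 00-101,0001-1
  m7 ⊆ 0001-1 [E]
  m9 ⊆ 001-01,0010-1
  m11 ⊆ 0-1011,0010-1
  m13 ⊆ 00-101,001-01
  m16 ⊆ 01000- [E]
  m17 ⊆ 0100-1,01000-
  m19 ⊆ 01-011,0100-1
  m27 ⊆ 0-1011,01-011
  m52 ⊆ 11-100 [E]
  m56 ⊆ 111-00 [E]
  m62 ⊆ 1111-0 [E]
E = {0001-1, 01000-, 11-100, 111-00, 1111-0}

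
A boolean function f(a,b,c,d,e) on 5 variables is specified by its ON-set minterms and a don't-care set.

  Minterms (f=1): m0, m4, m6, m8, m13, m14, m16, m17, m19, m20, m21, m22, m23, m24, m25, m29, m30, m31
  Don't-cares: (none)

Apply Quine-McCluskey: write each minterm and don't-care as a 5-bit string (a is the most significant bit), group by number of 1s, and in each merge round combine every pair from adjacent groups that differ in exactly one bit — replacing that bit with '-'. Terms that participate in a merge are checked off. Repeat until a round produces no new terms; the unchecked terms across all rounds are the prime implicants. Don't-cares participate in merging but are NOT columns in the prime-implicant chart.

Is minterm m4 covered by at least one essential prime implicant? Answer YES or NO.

NO

[col 0] 00000*, 00100*, 00110*, 01000*, 01101*, 01110*, 10000*, 10001*, 10011*, 10100*, 10101*, 10110*, 10111*, 11000*, 11001*, 11101*, 11110*, 11111*
[col 1] -0000*, -0100*, -0110*, -1000*, -1101, -1110*, 0-000*, 0-110*, 00-00*, 001-0*, 1-000*, 1-001*, 1-101*, 1-110*, 1-111*, 10-00*, 10-01*, 10-11*, 100-1*, 1000-*, 101-0*, 101-1*, 1010-*, 1011-*, 11-01*, 1100-*, 111-1*, 1111-*
[col 2] --000, --110, -0-00, -01-0, 1--01, 1-00-, 1-1-1, 1-11-, 10--1, 10-0-, 101--
Prime implicants: --000, --110, -0-00, -01-0, -1101, 1--01, 1-00-, 1-1-1, 1-11-, 10--1, 10-0-, 101--
PI chart (minterm → PIs covering it):
  0 | --000,-0-00
  4 | -0-00,-01-0
  6 | --110,-01-0
  8 | --000  (sole → essential)
  13 | -1101  (sole → essential)
  14 | --110  (sole → essential)
  16 | --000,-0-00,1-00-,10-0-
  17 | 1--01,1-00-,10--1,10-0-
  19 | 10--1  (sole → essential)
  20 | -0-00,-01-0,10-0-,101--
  21 | 1--01,1-1-1,10--1,10-0-,101--
  22 | --110,-01-0,1-11-,101--
  23 | 1-1-1,1-11-,10--1,101--
  24 | --000,1-00-
  25 | 1--01,1-00-
  29 | -1101,1--01,1-1-1
  30 | --110,1-11-
  31 | 1-1-1,1-11-
Essential prime implicants: --000, --110, -1101, 10--1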